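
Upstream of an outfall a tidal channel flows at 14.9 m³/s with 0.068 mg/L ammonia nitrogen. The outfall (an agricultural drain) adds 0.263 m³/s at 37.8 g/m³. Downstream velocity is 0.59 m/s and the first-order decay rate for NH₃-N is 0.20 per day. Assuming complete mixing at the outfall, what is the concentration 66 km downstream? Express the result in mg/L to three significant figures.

0.558 mg/L

After complete mixing, C₀ = (0.263·37.8 + 14.9·0.068) / 15.16 = 0.7225 mg/L.
Travel time t = 6.6e+04 m / 0.59 m/s = 1.119e+05 s = 1.295 d.
C = 0.7225·exp(−0.20·1.295) = 0.7225·0.7719 = 0.5576 mg/L.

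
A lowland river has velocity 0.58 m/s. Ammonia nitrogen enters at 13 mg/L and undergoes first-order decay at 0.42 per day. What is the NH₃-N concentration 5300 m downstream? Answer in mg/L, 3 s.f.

Travel time t = 5300 m / 0.58 m/s = 5300/0.58 = 9138 s = 0.1058 d.
First-order decay: C = 13·exp(−0.42·0.1058) = 13·0.9566 = 12.44 mg/L.

12.4 mg/L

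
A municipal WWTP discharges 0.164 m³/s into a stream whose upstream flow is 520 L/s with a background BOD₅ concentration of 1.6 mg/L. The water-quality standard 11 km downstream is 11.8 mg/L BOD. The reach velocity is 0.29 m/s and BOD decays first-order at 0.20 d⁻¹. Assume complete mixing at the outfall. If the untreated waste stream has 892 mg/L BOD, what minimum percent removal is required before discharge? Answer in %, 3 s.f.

94.5 %

520 L/s = 0.52 m³/s.
Travel time to the compliance point: t = 1.1e+04/0.29 = 3.793e+04 s = 0.439 d; decay factor exp(−0.20·0.439) = 0.9159.
So the concentration just after mixing may be at most 11.8/0.9159 = 12.88 mg/L.
Mass balance: 12.88·0.684 = 0.164·Cₑ + 0.52·1.6.
Cₑ = (8.812 − 0.832) / 0.164 = 48.66 mg/L.
Required removal = 1 − 48.66/892 = 94.55 %.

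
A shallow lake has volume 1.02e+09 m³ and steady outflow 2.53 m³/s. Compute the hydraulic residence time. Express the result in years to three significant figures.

12.8 yr

Q = 2.53 m³/s × 3.156e+07 s/yr = 7.984e+07 m³/yr.
Hydraulic residence time τ = V/Q = 1.02e+09/7.984e+07 = 12.78 yr.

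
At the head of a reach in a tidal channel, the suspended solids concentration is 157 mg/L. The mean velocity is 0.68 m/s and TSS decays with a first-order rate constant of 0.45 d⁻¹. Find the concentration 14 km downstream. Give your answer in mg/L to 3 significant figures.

Travel time t = 14 km / 0.68 m/s = 1.4e+04/0.68 = 2.059e+04 s = 0.2383 d.
First-order decay: C = 157·exp(−0.45·0.2383) = 157·0.8983 = 141 mg/L.

141 mg/L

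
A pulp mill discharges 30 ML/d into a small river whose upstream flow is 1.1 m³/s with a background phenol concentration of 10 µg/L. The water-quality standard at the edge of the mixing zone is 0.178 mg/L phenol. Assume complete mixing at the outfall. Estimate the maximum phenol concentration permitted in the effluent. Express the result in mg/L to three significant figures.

0.710 mg/L

30 ML/d = 0.3472 m³/s.
10 µg/L = 0.01 mg/L.
Mass balance: 0.178·1.447 = 0.3472·Cₑ + 1.1·0.01.
Cₑ = (0.2576 − 0.011) / 0.3472 = 0.7102 mg/L.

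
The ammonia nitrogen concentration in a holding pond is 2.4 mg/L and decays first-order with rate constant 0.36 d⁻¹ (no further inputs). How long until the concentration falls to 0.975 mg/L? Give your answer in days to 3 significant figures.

t = ln(C₀/C)/k = ln(2.4/0.975)/0.36 = 0.9008/0.36 = 2.502 d.

2.50 d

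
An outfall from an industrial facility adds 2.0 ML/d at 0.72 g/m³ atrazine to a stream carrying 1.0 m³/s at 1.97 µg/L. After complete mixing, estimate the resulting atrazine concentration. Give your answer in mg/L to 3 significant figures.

0.0182 mg/L

2.0 ML/d = 0.02315 m³/s.
1.97 µg/L = 0.00197 mg/L.
By mass balance at complete mixing, C = (0.02315·0.72 + 1·0.00197) / (0.02315 + 1) = 0.01864/1.023 = 0.01822 mg/L.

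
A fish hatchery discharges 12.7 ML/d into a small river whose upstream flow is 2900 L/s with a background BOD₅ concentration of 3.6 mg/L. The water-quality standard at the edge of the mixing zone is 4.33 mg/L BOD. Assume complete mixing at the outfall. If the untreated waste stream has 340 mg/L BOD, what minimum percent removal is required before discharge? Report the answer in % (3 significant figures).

94.5 %

12.7 ML/d = 0.147 m³/s.
2900 L/s = 2.9 m³/s.
Mass balance: 4.33·3.047 = 0.147·Cₑ + 2.9·3.6.
Cₑ = (13.19 − 10.44) / 0.147 = 18.73 mg/L.
Required removal = 1 − 18.73/340 = 94.49 %.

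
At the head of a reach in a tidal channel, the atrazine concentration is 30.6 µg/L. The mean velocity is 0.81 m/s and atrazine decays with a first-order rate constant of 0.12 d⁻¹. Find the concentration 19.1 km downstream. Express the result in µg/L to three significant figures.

Travel time t = 19.1 km / 0.81 m/s = 1.91e+04/0.81 = 2.358e+04 s = 0.2729 d.
First-order decay: C = 30.6·exp(−0.12·0.2729) = 30.6·0.9678 = 29.61 µg/L.

29.6 µg/L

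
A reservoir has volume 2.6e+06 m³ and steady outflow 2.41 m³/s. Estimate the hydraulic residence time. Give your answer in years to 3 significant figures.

0.0342 yr

Q = 2.41 m³/s × 3.156e+07 s/yr = 7.605e+07 m³/yr.
Hydraulic residence time τ = V/Q = 2.6e+06/7.605e+07 = 0.03419 yr.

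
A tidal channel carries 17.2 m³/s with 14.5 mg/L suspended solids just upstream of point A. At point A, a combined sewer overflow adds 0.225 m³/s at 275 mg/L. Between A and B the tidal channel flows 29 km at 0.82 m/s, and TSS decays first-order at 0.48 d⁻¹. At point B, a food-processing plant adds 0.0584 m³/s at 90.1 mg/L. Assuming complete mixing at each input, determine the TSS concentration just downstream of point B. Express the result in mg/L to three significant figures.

After input A: C = (17.2·14.5 + 0.225·275) / 17.43 = 17.86 mg/L.
Over the 29 km reach to input B (t = 3.537e+04 s = 0.4093 d), decay gives C = 17.86·exp(−0.48·0.4093) = 14.68 mg/L.
After input B: C = (17.43·14.68 + 0.0584·90.1) / 17.48 = 14.93 mg/L.

14.9 mg/L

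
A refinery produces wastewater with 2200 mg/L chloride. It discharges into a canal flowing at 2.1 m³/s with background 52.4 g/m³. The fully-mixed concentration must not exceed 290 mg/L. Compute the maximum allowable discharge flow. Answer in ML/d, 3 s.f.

Mass balance at complete mixing: C_std·(Q_w + Q_r) = Q_w·C_e + Q_r·C_b.
Rearranging, Q_w = Q_r·(C_std − C_b)/(C_e − C_std) = 2.1·(290 − 52.4) / (2200 − 290) = 0.2612 m³/s.
= 22.57 ML/d.

22.6 ML/d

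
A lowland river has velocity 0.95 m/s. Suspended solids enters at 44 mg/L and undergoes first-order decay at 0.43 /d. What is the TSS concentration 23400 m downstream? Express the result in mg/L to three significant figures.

38.9 mg/L

Travel time t = 23400 m / 0.95 m/s = 2.34e+04/0.95 = 2.463e+04 s = 0.2851 d.
First-order decay: C = 44·exp(−0.43·0.2851) = 44·0.8846 = 38.92 mg/L.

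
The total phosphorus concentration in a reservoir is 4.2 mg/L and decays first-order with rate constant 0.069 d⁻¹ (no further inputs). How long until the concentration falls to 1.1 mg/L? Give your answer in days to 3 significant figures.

19.4 d

t = ln(C₀/C)/k = ln(4.2/1.1)/0.069 = 1.34/0.069 = 19.42 d.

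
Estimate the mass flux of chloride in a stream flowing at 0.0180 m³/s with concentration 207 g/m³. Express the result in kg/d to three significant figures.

322 kg/d

Mass flux = Q·C = 0.018 m³/s × 207 g/m³ = 3.726 g/s.
= 3.726 g/s × 86.4 = 321.9 kg/d.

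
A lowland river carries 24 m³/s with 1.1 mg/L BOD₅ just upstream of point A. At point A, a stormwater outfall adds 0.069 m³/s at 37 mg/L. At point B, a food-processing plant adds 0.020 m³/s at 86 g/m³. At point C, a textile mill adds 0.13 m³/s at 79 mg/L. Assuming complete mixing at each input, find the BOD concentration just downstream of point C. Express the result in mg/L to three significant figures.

After input A: C = (24·1.1 + 0.069·37) / 24.07 = 1.203 mg/L.
After input B: C = (24.07·1.203 + 0.02·86) / 24.09 = 1.273 mg/L.
After input C: C = (24.09·1.273 + 0.13·79) / 24.22 = 1.691 mg/L.

1.69 mg/L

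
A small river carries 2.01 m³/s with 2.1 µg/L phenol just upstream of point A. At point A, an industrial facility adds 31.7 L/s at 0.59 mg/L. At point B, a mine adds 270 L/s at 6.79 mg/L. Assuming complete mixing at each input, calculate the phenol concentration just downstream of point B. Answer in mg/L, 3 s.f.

2.1 µg/L = 0.0021 mg/L.
31.7 L/s = 0.0317 m³/s.
After input A: C = (2.01·0.0021 + 0.0317·0.59) / 2.042 = 0.01123 mg/L.
270 L/s = 0.27 m³/s.
After input B: C = (2.042·0.01123 + 0.27·6.79) / 2.312 = 0.803 mg/L.

0.803 mg/L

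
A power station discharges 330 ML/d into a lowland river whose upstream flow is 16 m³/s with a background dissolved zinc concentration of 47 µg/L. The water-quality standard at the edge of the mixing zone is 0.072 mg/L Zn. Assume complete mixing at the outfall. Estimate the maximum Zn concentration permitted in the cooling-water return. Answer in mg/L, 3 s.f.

0.177 mg/L

330 ML/d = 3.819 m³/s.
47 µg/L = 0.047 mg/L.
Mass balance: 0.072·19.82 = 3.819·Cₑ + 16·0.047.
Cₑ = (1.427 − 0.752) / 3.819 = 0.1767 mg/L.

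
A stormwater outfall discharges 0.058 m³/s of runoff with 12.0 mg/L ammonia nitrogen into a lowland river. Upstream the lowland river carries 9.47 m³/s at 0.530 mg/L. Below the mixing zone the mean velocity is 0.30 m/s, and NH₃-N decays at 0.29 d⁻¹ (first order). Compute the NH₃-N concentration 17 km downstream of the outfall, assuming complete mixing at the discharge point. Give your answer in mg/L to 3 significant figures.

After complete mixing, C₀ = (0.058·12 + 9.47·0.53) / 9.528 = 0.5998 mg/L.
Travel time t = 1.7e+04 m / 0.30 m/s = 5.667e+04 s = 0.6559 d.
C = 0.5998·exp(−0.29·0.6559) = 0.5998·0.8268 = 0.4959 mg/L.

0.496 mg/L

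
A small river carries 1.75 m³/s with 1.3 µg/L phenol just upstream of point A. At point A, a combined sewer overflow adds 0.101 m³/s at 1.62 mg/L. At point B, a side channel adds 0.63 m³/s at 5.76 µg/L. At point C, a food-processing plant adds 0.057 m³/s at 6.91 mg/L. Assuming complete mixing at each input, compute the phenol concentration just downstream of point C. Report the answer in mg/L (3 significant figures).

1.3 µg/L = 0.0013 mg/L.
After input A: C = (1.75·0.0013 + 0.101·1.62) / 1.851 = 0.08962 mg/L.
5.76 µg/L = 0.00576 mg/L.
After input B: C = (1.851·0.08962 + 0.63·0.00576) / 2.481 = 0.06833 mg/L.
After input C: C = (2.481·0.06833 + 0.057·6.91) / 2.538 = 0.222 mg/L.

0.222 mg/L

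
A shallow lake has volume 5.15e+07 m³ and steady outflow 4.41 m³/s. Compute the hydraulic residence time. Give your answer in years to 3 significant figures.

0.370 yr

Q = 4.41 m³/s × 3.156e+07 s/yr = 1.392e+08 m³/yr.
Hydraulic residence time τ = V/Q = 5.15e+07/1.392e+08 = 0.3701 yr.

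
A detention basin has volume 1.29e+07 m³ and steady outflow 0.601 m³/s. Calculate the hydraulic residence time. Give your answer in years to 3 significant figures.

Q = 0.601 m³/s × 3.156e+07 s/yr = 1.897e+07 m³/yr.
Hydraulic residence time τ = V/Q = 1.29e+07/1.897e+07 = 0.6802 yr.

0.680 yr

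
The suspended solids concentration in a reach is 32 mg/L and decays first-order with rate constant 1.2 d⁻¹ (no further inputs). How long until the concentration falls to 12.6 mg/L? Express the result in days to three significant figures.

t = ln(C₀/C)/k = ln(32/12.6)/1.2 = 0.932/1.2 = 0.7767 d.

0.777 d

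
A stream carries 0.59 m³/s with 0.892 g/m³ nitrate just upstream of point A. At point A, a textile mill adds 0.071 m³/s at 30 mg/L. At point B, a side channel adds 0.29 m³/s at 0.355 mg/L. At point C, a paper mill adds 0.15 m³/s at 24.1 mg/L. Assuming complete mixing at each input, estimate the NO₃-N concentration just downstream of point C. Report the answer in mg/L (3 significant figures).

5.79 mg/L

After input A: C = (0.59·0.892 + 0.071·30) / 0.661 = 4.019 mg/L.
After input B: C = (0.661·4.019 + 0.29·0.355) / 0.951 = 2.901 mg/L.
After input C: C = (0.951·2.901 + 0.15·24.1) / 1.101 = 5.789 mg/L.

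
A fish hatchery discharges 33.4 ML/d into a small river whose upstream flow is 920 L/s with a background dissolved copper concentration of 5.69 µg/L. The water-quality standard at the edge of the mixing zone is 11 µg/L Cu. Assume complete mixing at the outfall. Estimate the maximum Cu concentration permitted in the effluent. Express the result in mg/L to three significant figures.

0.0236 mg/L

33.4 ML/d = 0.3866 m³/s.
920 L/s = 0.92 m³/s.
5.69 µg/L = 0.00569 mg/L.
11 µg/L = 0.011 mg/L.
Mass balance: 0.011·1.307 = 0.3866·Cₑ + 0.92·0.00569.
Cₑ = (0.01437 − 0.005235) / 0.3866 = 0.02364 mg/L.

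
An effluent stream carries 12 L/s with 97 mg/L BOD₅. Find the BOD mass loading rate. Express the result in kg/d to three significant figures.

101 kg/d

12 L/s = 0.012 m³/s.
Mass flux = Q·C = 0.012 m³/s × 97 g/m³ = 1.164 g/s.
= 1.164 g/s × 86.4 = 100.6 kg/d.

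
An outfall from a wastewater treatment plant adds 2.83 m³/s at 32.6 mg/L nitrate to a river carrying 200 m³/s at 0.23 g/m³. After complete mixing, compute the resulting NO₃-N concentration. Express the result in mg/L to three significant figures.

0.682 mg/L

Conservation of mass across the mixing zone: C = (2.83·32.6 + 200·0.23) / (2.83 + 200) = 138.3/202.8 = 0.6816 mg/L.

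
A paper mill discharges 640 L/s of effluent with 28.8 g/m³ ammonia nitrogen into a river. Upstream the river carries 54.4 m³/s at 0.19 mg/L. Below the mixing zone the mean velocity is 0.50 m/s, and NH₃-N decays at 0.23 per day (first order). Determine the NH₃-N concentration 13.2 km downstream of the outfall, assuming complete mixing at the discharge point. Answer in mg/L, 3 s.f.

640 L/s = 0.64 m³/s.
After complete mixing, C₀ = (0.64·28.8 + 54.4·0.19) / 55.04 = 0.5227 mg/L.
Travel time t = 1.32e+04 m / 0.50 m/s = 2.64e+04 s = 0.3056 d.
C = 0.5227·exp(−0.23·0.3056) = 0.5227·0.9321 = 0.4872 mg/L.

0.487 mg/L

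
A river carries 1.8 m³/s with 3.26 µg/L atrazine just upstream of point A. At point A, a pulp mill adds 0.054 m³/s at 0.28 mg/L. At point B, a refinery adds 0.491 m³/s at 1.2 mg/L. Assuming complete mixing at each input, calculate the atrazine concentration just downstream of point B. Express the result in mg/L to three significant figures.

3.26 µg/L = 0.00326 mg/L.
After input A: C = (1.8·0.00326 + 0.054·0.28) / 1.854 = 0.01132 mg/L.
After input B: C = (1.854·0.01132 + 0.491·1.2) / 2.345 = 0.2602 mg/L.

0.260 mg/L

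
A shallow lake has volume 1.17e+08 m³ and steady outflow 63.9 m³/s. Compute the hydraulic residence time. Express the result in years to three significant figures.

0.0580 yr

Q = 63.9 m³/s × 3.156e+07 s/yr = 2.017e+09 m³/yr.
Hydraulic residence time τ = V/Q = 1.17e+08/2.017e+09 = 0.05802 yr.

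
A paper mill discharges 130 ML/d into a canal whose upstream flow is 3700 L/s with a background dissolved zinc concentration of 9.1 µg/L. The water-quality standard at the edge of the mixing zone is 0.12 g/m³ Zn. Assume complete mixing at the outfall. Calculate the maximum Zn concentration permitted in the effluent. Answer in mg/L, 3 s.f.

0.393 mg/L

130 ML/d = 1.505 m³/s.
3700 L/s = 3.7 m³/s.
9.1 µg/L = 0.0091 mg/L.
Mass balance: 0.12·5.205 = 1.505·Cₑ + 3.7·0.0091.
Cₑ = (0.6246 − 0.03367) / 1.505 = 0.3927 mg/L.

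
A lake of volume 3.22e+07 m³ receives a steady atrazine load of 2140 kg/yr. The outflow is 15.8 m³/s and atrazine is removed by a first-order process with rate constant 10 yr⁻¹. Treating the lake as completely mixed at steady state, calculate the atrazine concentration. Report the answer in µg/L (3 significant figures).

Outflow Q = 15.8 m³/s × 3.156e+07 s/yr = 4.986e+08 m³/yr.
Steady-state CSTR mass balance: W = Q·C + k·V·C, so C = W/(Q + kV).
Q + kV = 4.986e+08 + 10·3.22e+07 = 8.206e+08 m³/yr.
C = 2140/8.206e+08 = 2.608e-06 kg/m³ = 0.002608 mg/L = 2.608 µg/L.

2.61 µg/L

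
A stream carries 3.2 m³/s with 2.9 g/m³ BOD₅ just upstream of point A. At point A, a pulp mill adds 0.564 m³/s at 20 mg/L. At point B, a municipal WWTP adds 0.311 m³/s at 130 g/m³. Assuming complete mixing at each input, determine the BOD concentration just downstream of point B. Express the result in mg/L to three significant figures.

After input A: C = (3.2·2.9 + 0.564·20) / 3.764 = 5.462 mg/L.
After input B: C = (3.764·5.462 + 0.311·130) / 4.075 = 14.97 mg/L.

15.0 mg/L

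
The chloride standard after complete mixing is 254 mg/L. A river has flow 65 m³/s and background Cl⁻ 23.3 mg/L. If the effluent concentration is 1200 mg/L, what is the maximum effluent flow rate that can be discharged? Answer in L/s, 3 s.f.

15900 L/s

Mass balance at complete mixing: C_std·(Q_w + Q_r) = Q_w·C_e + Q_r·C_b.
Rearranging, Q_w = Q_r·(C_std − C_b)/(C_e − C_std) = 65·(254 − 23.3) / (1200 − 254) = 15.85 m³/s.
= 1.585e+04 L/s.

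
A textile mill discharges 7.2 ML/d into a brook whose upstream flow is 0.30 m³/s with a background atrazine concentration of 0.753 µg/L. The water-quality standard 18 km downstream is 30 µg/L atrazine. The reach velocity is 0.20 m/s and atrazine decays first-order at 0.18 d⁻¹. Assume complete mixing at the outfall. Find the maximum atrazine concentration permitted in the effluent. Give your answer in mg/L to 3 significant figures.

7.2 ML/d = 0.08333 m³/s.
0.753 µg/L = 0.000753 mg/L.
30 µg/L = 0.03 mg/L.
Travel time to the compliance point: t = 1.8e+04/0.20 = 9e+04 s = 1.042 d; decay factor exp(−0.18·1.042) = 0.829.
So the concentration just after mixing may be at most 0.03/0.829 = 0.03619 mg/L.
Mass balance: 0.03619·0.3833 = 0.08333·Cₑ + 0.3·0.000753.
Cₑ = (0.01387 − 0.0002259) / 0.08333 = 0.1637 mg/L.

0.164 mg/L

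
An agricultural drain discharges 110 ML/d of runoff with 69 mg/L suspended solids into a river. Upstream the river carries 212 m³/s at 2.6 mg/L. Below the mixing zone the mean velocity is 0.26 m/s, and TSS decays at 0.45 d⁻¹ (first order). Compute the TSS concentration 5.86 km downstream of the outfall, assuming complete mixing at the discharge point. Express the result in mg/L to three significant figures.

2.66 mg/L

110 ML/d = 1.273 m³/s.
After complete mixing, C₀ = (1.273·69 + 212·2.6) / 213.3 = 2.996 mg/L.
Travel time t = 5860 m / 0.26 m/s = 2.254e+04 s = 0.2609 d.
C = 2.996·exp(−0.45·0.2609) = 2.996·0.8892 = 2.665 mg/L.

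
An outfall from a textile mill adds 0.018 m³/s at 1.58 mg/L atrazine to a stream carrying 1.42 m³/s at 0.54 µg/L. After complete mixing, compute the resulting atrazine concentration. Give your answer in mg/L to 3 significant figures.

0.54 µg/L = 0.00054 mg/L.
Conservation of mass across the mixing zone: C = (0.018·1.58 + 1.42·0.00054) / (0.018 + 1.42) = 0.02921/1.438 = 0.02031 mg/L.

0.0203 mg/L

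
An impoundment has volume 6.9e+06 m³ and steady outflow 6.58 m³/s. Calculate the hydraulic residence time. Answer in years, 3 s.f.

0.0332 yr

Q = 6.58 m³/s × 3.156e+07 s/yr = 2.076e+08 m³/yr.
Hydraulic residence time τ = V/Q = 6.9e+06/2.076e+08 = 0.03323 yr.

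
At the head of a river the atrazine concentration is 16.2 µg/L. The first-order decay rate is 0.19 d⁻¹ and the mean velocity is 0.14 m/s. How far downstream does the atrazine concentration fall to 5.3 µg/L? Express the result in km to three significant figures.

71.1 km

From C = C₀·e^(−kt), t = ln(C₀/C)/k = ln(16.2/5.3)/0.19 = 1.117/0.19 = 5.881 d.
Distance = v·t = 0.14 m/s × 5.081e+05 s = 7.113e+04 m = 71.13 km.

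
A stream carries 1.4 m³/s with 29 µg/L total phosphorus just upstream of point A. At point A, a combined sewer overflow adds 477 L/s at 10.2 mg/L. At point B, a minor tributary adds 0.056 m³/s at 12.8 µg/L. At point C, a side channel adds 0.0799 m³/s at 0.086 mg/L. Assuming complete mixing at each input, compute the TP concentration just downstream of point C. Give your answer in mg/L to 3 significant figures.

2.44 mg/L

29 µg/L = 0.029 mg/L.
477 L/s = 0.477 m³/s.
After input A: C = (1.4·0.029 + 0.477·10.2) / 1.877 = 2.614 mg/L.
12.8 µg/L = 0.0128 mg/L.
After input B: C = (1.877·2.614 + 0.056·0.0128) / 1.933 = 2.538 mg/L.
After input C: C = (1.933·2.538 + 0.0799·0.086) / 2.013 = 2.441 mg/L.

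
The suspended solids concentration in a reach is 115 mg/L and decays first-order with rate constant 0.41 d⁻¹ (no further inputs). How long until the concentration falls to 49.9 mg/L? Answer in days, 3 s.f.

t = ln(C₀/C)/k = ln(115/49.9)/0.41 = 0.8349/0.41 = 2.036 d.

2.04 d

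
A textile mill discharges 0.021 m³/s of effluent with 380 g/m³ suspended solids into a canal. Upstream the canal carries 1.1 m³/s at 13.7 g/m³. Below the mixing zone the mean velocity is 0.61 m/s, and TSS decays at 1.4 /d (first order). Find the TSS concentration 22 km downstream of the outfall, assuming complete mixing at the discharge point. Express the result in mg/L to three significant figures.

After complete mixing, C₀ = (0.021·380 + 1.1·13.7) / 1.121 = 20.56 mg/L.
Travel time t = 2.2e+04 m / 0.61 m/s = 3.607e+04 s = 0.4174 d.
C = 20.56·exp(−1.4·0.4174) = 20.56·0.5574 = 11.46 mg/L.

11.5 mg/L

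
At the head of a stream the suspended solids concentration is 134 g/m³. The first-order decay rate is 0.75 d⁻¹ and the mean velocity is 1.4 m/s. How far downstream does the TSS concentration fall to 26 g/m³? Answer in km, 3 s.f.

264 km

From C = C₀·e^(−kt), t = ln(C₀/C)/k = ln(134/26)/0.75 = 1.64/0.75 = 2.186 d.
Distance = v·t = 1.4 m/s × 1.889e+05 s = 2.645e+05 m = 264.5 km.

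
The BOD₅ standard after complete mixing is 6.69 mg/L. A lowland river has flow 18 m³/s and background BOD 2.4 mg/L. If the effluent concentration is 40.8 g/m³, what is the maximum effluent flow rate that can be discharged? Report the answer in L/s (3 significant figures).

Mass balance at complete mixing: C_std·(Q_w + Q_r) = Q_w·C_e + Q_r·C_b.
Rearranging, Q_w = Q_r·(C_std − C_b)/(C_e − C_std) = 18·(6.69 − 2.4) / (40.8 − 6.69) = 2.264 m³/s.
= 2264 L/s.

2260 L/s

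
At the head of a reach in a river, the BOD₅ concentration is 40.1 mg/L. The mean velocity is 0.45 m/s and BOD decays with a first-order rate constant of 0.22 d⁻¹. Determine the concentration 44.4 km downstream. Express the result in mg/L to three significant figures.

Travel time t = 44.4 km / 0.45 m/s = 4.44e+04/0.45 = 9.867e+04 s = 1.142 d.
First-order decay: C = 40.1·exp(−0.22·1.142) = 40.1·0.7778 = 31.19 mg/L.

31.2 mg/L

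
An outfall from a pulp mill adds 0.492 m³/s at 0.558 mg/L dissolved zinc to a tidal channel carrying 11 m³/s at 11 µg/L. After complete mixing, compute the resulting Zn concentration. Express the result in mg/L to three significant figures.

0.0344 mg/L

11 µg/L = 0.011 mg/L.
By mass balance at complete mixing, C = (0.492·0.558 + 11·0.011) / (0.492 + 11) = 0.3955/11.49 = 0.03442 mg/L.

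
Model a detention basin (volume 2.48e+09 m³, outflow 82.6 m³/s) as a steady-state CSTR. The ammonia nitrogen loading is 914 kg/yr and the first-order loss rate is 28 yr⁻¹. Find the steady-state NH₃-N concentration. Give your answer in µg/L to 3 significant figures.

Outflow Q = 82.6 m³/s × 3.156e+07 s/yr = 2.607e+09 m³/yr.
Steady-state CSTR mass balance: W = Q·C + k·V·C, so C = W/(Q + kV).
Q + kV = 2.607e+09 + 28·2.48e+09 = 7.205e+10 m³/yr.
C = 914/7.205e+10 = 1.269e-08 kg/m³ = 1.269e-05 mg/L = 0.01269 µg/L.

0.0127 µg/L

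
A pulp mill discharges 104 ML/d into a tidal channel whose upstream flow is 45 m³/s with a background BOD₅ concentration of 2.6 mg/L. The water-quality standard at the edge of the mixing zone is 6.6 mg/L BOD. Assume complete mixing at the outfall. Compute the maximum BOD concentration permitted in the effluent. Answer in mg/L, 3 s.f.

104 ML/d = 1.204 m³/s.
Mass balance: 6.6·46.2 = 1.204·Cₑ + 45·2.6.
Cₑ = (304.9 − 117) / 1.204 = 156.1 mg/L.

156 mg/L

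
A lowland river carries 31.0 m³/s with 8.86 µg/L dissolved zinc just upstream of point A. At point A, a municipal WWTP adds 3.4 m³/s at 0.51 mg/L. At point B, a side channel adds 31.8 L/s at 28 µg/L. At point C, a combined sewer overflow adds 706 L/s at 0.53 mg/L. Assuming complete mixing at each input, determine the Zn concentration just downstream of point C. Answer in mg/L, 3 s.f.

0.0678 mg/L

8.86 µg/L = 0.00886 mg/L.
After input A: C = (31·0.00886 + 3.4·0.51) / 34.4 = 0.05839 mg/L.
31.8 L/s = 0.0318 m³/s.
28 µg/L = 0.028 mg/L.
After input B: C = (34.4·0.05839 + 0.0318·0.028) / 34.43 = 0.05836 mg/L.
706 L/s = 0.706 m³/s.
After input C: C = (34.43·0.05836 + 0.706·0.53) / 35.14 = 0.06784 mg/L.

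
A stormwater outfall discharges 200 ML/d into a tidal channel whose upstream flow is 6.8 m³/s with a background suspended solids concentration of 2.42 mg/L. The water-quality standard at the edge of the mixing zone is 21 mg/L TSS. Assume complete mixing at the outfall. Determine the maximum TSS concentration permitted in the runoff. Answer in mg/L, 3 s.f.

75.6 mg/L

200 ML/d = 2.315 m³/s.
Mass balance: 21·9.115 = 2.315·Cₑ + 6.8·2.42.
Cₑ = (191.4 − 16.46) / 2.315 = 75.58 mg/L.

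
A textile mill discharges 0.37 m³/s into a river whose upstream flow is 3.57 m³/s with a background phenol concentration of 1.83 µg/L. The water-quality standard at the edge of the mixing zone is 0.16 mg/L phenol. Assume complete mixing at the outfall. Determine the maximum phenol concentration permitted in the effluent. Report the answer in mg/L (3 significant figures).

1.69 mg/L

1.83 µg/L = 0.00183 mg/L.
Mass balance: 0.16·3.94 = 0.37·Cₑ + 3.57·0.00183.
Cₑ = (0.6304 − 0.006533) / 0.37 = 1.686 mg/L.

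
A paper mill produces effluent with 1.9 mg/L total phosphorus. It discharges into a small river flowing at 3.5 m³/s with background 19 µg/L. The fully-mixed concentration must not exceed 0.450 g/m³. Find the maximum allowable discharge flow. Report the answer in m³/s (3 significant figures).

1.04 m³/s

19 µg/L = 0.019 mg/L.
Mass balance at complete mixing: C_std·(Q_w + Q_r) = Q_w·C_e + Q_r·C_b.
Rearranging, Q_w = Q_r·(C_std − C_b)/(C_e − C_std) = 3.5·(0.45 − 0.019) / (1.9 − 0.45) = 1.04 m³/s.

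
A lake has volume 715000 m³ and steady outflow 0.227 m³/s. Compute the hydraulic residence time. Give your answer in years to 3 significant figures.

Q = 0.227 m³/s × 3.156e+07 s/yr = 7.164e+06 m³/yr.
Hydraulic residence time τ = V/Q = 715000/7.164e+06 = 0.09981 yr.

0.0998 yr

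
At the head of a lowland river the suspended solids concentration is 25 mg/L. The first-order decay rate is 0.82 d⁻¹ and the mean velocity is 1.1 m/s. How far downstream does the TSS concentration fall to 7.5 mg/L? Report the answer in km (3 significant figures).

From C = C₀·e^(−kt), t = ln(C₀/C)/k = ln(25/7.5)/0.82 = 1.204/0.82 = 1.468 d.
Distance = v·t = 1.1 m/s × 1.269e+05 s = 1.395e+05 m = 139.5 km.

140 km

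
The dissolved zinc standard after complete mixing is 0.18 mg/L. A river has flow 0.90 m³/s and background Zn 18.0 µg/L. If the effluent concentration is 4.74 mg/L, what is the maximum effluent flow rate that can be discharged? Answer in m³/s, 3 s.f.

0.0320 m³/s

18.0 µg/L = 0.018 mg/L.
Mass balance at complete mixing: C_std·(Q_w + Q_r) = Q_w·C_e + Q_r·C_b.
Rearranging, Q_w = Q_r·(C_std − C_b)/(C_e − C_std) = 0.90·(0.18 − 0.018) / (4.74 − 0.18) = 0.03197 m³/s.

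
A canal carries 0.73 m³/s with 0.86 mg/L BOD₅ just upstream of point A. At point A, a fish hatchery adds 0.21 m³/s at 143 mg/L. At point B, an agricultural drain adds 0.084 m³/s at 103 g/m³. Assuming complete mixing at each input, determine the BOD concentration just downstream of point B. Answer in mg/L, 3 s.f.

38.4 mg/L

After input A: C = (0.73·0.86 + 0.21·143) / 0.94 = 32.61 mg/L.
After input B: C = (0.94·32.61 + 0.084·103) / 1.024 = 38.39 mg/L.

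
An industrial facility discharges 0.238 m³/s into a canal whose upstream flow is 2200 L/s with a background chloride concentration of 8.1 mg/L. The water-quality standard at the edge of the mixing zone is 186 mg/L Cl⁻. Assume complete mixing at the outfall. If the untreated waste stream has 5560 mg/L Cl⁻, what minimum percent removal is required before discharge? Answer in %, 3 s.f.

67.1 %

2200 L/s = 2.2 m³/s.
Mass balance: 186·2.438 = 0.238·Cₑ + 2.2·8.1.
Cₑ = (453.5 − 17.82) / 0.238 = 1830 mg/L.
Required removal = 1 − 1830/5560 = 67.08 %.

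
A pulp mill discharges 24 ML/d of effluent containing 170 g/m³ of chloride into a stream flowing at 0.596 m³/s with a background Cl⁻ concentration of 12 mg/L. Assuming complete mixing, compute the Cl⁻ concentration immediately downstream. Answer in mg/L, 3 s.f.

62.2 mg/L

24 ML/d = 0.2778 m³/s.
Flow-weighted mixing gives C = (0.2778·170 + 0.596·12) / (0.2778 + 0.596) = 54.37/0.8738 = 62.23 mg/L.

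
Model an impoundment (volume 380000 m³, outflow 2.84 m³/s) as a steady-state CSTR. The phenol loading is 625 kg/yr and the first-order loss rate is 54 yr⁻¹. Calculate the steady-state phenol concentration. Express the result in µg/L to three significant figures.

5.67 µg/L

Outflow Q = 2.84 m³/s × 3.156e+07 s/yr = 8.962e+07 m³/yr.
Steady-state CSTR mass balance: W = Q·C + k·V·C, so C = W/(Q + kV).
Q + kV = 8.962e+07 + 54·380000 = 1.101e+08 m³/yr.
C = 625/1.101e+08 = 5.674e-06 kg/m³ = 0.005674 mg/L = 5.674 µg/L.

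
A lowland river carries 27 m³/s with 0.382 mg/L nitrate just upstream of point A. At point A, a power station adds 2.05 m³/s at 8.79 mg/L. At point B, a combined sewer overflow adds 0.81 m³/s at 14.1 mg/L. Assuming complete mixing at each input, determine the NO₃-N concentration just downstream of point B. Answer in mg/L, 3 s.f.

1.33 mg/L

After input A: C = (27·0.382 + 2.05·8.79) / 29.05 = 0.9753 mg/L.
After input B: C = (29.05·0.9753 + 0.81·14.1) / 29.86 = 1.331 mg/L.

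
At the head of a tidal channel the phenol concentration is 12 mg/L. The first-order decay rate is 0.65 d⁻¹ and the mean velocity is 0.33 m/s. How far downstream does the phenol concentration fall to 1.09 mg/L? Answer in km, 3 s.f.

From C = C₀·e^(−kt), t = ln(C₀/C)/k = ln(12/1.09)/0.65 = 2.399/0.65 = 3.69 d.
Distance = v·t = 0.33 m/s × 3.188e+05 s = 1.052e+05 m = 105.2 km.

105 km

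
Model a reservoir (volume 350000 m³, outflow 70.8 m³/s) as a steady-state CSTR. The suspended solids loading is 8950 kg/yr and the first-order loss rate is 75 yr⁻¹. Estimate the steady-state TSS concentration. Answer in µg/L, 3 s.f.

Outflow Q = 70.8 m³/s × 3.156e+07 s/yr = 2.234e+09 m³/yr.
Steady-state CSTR mass balance: W = Q·C + k·V·C, so C = W/(Q + kV).
Q + kV = 2.234e+09 + 75·350000 = 2.261e+09 m³/yr.
C = 8950/2.261e+09 = 3.959e-06 kg/m³ = 0.003959 mg/L = 3.959 µg/L.

3.96 µg/L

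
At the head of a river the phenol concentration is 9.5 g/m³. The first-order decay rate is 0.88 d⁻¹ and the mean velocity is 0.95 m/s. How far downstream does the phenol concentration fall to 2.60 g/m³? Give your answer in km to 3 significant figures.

From C = C₀·e^(−kt), t = ln(C₀/C)/k = ln(9.5/2.60)/0.88 = 1.296/0.88 = 1.472 d.
Distance = v·t = 0.95 m/s × 1.272e+05 s = 1.209e+05 m = 120.9 km.

121 km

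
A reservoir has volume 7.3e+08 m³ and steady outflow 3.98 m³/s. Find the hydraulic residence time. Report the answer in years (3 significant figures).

5.81 yr

Q = 3.98 m³/s × 3.156e+07 s/yr = 1.256e+08 m³/yr.
Hydraulic residence time τ = V/Q = 7.3e+08/1.256e+08 = 5.812 yr.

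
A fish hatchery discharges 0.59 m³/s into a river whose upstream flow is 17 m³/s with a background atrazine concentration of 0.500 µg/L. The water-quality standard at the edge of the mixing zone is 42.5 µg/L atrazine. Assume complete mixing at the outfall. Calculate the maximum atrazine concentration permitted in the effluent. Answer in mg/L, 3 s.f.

0.500 µg/L = 0.0005 mg/L.
42.5 µg/L = 0.0425 mg/L.
Mass balance: 0.0425·17.59 = 0.59·Cₑ + 17·0.0005.
Cₑ = (0.7476 − 0.0085) / 0.59 = 1.253 mg/L.

1.25 mg/L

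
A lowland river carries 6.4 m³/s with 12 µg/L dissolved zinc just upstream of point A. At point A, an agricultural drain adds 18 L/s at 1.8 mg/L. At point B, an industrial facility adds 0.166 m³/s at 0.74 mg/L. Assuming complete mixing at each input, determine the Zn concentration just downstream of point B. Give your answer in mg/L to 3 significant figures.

12 µg/L = 0.012 mg/L.
18 L/s = 0.018 m³/s.
After input A: C = (6.4·0.012 + 0.018·1.8) / 6.418 = 0.01701 mg/L.
After input B: C = (6.418·0.01701 + 0.166·0.74) / 6.584 = 0.03524 mg/L.

0.0352 mg/L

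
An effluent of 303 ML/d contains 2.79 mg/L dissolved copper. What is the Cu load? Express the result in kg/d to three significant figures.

303 ML/d = 3.507 m³/s.
Mass flux = Q·C = 3.507 m³/s × 2.79 g/m³ = 9.784 g/s.
= 9.784 g/s × 86.4 = 845.4 kg/d.

845 kg/d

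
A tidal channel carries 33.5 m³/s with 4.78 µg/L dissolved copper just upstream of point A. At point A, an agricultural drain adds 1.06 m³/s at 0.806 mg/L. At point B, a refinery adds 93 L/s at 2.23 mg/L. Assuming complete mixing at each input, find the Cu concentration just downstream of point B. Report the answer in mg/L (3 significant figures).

4.78 µg/L = 0.00478 mg/L.
After input A: C = (33.5·0.00478 + 1.06·0.806) / 34.56 = 0.02935 mg/L.
93 L/s = 0.093 m³/s.
After input B: C = (34.56·0.02935 + 0.093·2.23) / 34.65 = 0.03526 mg/L.

0.0353 mg/L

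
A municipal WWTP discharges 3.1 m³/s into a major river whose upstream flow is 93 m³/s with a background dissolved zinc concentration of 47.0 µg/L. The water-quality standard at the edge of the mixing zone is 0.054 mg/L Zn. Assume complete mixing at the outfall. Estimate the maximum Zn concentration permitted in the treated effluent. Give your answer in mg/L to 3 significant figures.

47.0 µg/L = 0.047 mg/L.
Mass balance: 0.054·96.1 = 3.1·Cₑ + 93·0.047.
Cₑ = (5.189 − 4.371) / 3.1 = 0.264 mg/L.

0.264 mg/L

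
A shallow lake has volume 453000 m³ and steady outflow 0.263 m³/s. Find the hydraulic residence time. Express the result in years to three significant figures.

Q = 0.263 m³/s × 3.156e+07 s/yr = 8.3e+06 m³/yr.
Hydraulic residence time τ = V/Q = 453000/8.3e+06 = 0.05458 yr.

0.0546 yr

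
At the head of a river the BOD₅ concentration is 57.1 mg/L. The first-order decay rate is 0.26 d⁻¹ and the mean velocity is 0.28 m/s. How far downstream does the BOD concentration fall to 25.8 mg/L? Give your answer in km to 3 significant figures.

From C = C₀·e^(−kt), t = ln(C₀/C)/k = ln(57.1/25.8)/0.26 = 0.7944/0.26 = 3.055 d.
Distance = v·t = 0.28 m/s × 2.64e+05 s = 7.392e+04 m = 73.92 km.

73.9 km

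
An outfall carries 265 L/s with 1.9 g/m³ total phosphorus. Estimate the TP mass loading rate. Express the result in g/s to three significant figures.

0.503 g/s

265 L/s = 0.265 m³/s.
Mass flux = Q·C = 0.265 m³/s × 1.9 g/m³ = 0.5035 g/s.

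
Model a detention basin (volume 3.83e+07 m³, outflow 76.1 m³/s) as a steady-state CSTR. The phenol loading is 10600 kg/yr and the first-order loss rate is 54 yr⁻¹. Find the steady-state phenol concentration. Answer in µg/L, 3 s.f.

Outflow Q = 76.1 m³/s × 3.156e+07 s/yr = 2.402e+09 m³/yr.
Steady-state CSTR mass balance: W = Q·C + k·V·C, so C = W/(Q + kV).
Q + kV = 2.402e+09 + 54·3.83e+07 = 4.47e+09 m³/yr.
C = 10600/4.47e+09 = 2.372e-06 kg/m³ = 0.002372 mg/L = 2.372 µg/L.

2.37 µg/L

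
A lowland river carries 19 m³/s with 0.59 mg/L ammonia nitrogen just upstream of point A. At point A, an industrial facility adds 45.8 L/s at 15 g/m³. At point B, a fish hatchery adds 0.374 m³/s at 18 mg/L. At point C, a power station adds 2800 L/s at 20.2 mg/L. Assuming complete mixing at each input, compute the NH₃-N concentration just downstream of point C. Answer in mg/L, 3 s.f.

45.8 L/s = 0.0458 m³/s.
After input A: C = (19·0.59 + 0.0458·15) / 19.05 = 0.6247 mg/L.
After input B: C = (19.05·0.6247 + 0.374·18) / 19.42 = 0.9593 mg/L.
2800 L/s = 2.8 m³/s.
After input C: C = (19.42·0.9593 + 2.8·20.2) / 22.22 = 3.384 mg/L.

3.38 mg/L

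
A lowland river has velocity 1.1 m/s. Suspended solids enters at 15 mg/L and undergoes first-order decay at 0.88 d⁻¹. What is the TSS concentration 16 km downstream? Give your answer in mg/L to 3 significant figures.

Travel time t = 16 km / 1.1 m/s = 1.6e+04/1.1 = 1.455e+04 s = 0.1684 d.
First-order decay: C = 15·exp(−0.88·0.1684) = 15·0.8623 = 12.93 mg/L.

12.9 mg/L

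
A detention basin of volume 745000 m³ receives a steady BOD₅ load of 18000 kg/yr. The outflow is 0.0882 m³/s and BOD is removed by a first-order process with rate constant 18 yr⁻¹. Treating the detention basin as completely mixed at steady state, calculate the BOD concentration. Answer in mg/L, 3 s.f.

Outflow Q = 0.0882 m³/s × 3.156e+07 s/yr = 2.783e+06 m³/yr.
Steady-state CSTR mass balance: W = Q·C + k·V·C, so C = W/(Q + kV).
Q + kV = 2.783e+06 + 18·745000 = 1.619e+07 m³/yr.
C = 18000/1.619e+07 = 0.001112 kg/m³ = 1.112 mg/L.

1.11 mg/L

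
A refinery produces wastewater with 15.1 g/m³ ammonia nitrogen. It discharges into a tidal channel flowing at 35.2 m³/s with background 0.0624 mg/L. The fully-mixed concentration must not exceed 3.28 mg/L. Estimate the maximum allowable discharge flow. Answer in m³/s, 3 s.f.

9.58 m³/s

Mass balance at complete mixing: C_std·(Q_w + Q_r) = Q_w·C_e + Q_r·C_b.
Rearranging, Q_w = Q_r·(C_std − C_b)/(C_e − C_std) = 35.2·(3.28 − 0.0624) / (15.1 − 3.28) = 9.582 m³/s.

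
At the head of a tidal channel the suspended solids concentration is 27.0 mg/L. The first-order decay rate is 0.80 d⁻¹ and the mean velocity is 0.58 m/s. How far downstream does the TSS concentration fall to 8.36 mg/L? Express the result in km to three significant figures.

From C = C₀·e^(−kt), t = ln(C₀/C)/k = ln(27.0/8.36)/0.80 = 1.172/0.80 = 1.465 d.
Distance = v·t = 0.58 m/s × 1.266e+05 s = 7.344e+04 m = 73.44 km.

73.4 km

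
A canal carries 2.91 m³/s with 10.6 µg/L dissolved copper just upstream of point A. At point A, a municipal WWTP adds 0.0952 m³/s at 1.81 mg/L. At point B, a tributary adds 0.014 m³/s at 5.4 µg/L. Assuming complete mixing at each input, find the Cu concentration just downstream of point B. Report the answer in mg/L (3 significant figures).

10.6 µg/L = 0.0106 mg/L.
After input A: C = (2.91·0.0106 + 0.0952·1.81) / 3.005 = 0.0676 mg/L.
5.4 µg/L = 0.0054 mg/L.
After input B: C = (3.005·0.0676 + 0.014·0.0054) / 3.019 = 0.06731 mg/L.

0.0673 mg/L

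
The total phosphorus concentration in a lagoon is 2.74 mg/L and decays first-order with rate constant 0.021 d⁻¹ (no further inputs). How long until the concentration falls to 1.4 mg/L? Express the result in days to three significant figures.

32.0 d

t = ln(C₀/C)/k = ln(2.74/1.4)/0.021 = 0.6715/0.021 = 31.98 d.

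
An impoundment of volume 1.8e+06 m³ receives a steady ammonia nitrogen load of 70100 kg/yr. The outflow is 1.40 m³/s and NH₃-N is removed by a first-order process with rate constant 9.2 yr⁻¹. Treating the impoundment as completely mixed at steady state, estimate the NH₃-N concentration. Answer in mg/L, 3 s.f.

Outflow Q = 1.40 m³/s × 3.156e+07 s/yr = 4.418e+07 m³/yr.
Steady-state CSTR mass balance: W = Q·C + k·V·C, so C = W/(Q + kV).
Q + kV = 4.418e+07 + 9.2·1.8e+06 = 6.074e+07 m³/yr.
C = 70100/6.074e+07 = 0.001154 kg/m³ = 1.154 mg/L.

1.15 mg/L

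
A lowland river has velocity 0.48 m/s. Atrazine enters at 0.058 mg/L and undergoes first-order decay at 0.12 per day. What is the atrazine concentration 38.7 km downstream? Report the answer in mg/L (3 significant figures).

Travel time t = 38.7 km / 0.48 m/s = 3.87e+04/0.48 = 8.062e+04 s = 0.9332 d.
First-order decay: C = 0.058·exp(−0.12·0.9332) = 0.058·0.8941 = 0.05186 mg/L.

0.0519 mg/L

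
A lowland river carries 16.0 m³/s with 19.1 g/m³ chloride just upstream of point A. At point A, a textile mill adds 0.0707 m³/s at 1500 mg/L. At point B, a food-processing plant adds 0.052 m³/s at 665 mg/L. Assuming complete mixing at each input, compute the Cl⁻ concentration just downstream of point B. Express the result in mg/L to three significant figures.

After input A: C = (16·19.1 + 0.0707·1500) / 16.07 = 25.61 mg/L.
After input B: C = (16.07·25.61 + 0.052·665) / 16.12 = 27.68 mg/L.

27.7 mg/L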